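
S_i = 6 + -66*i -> [6, -60, -126, -192, -258]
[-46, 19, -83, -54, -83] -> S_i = Random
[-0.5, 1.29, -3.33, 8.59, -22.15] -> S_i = -0.50*(-2.58)^i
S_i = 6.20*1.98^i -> [6.2, 12.28, 24.31, 48.13, 95.29]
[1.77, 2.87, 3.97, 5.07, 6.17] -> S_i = 1.77 + 1.10*i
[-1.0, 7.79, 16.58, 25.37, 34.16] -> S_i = -1.00 + 8.79*i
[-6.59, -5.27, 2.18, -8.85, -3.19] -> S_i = Random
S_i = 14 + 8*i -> [14, 22, 30, 38, 46]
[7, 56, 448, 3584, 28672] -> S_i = 7*8^i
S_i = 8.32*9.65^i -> [8.32, 80.29, 774.78, 7476.62, 72149.38]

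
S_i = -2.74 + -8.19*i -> [-2.74, -10.93, -19.12, -27.31, -35.5]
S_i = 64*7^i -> [64, 448, 3136, 21952, 153664]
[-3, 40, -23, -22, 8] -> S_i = Random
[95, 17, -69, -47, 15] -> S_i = Random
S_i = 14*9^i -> [14, 126, 1134, 10206, 91854]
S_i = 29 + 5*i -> [29, 34, 39, 44, 49]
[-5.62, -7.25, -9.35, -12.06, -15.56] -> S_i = -5.62*1.29^i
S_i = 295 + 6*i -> [295, 301, 307, 313, 319]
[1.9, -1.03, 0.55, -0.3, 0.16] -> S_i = 1.90*(-0.54)^i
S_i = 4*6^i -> [4, 24, 144, 864, 5184]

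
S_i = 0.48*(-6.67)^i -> [0.48, -3.2, 21.35, -142.44, 950.05]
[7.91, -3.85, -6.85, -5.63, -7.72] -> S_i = Random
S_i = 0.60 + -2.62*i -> [0.6, -2.02, -4.64, -7.26, -9.88]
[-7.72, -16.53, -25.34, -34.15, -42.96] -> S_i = -7.72 + -8.81*i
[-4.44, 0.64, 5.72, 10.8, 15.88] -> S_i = -4.44 + 5.08*i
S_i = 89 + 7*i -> [89, 96, 103, 110, 117]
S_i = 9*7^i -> [9, 63, 441, 3087, 21609]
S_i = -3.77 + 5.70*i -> [-3.77, 1.93, 7.63, 13.33, 19.03]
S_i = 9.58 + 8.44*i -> [9.58, 18.02, 26.46, 34.9, 43.34]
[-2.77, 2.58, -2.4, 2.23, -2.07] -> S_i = -2.77*(-0.93)^i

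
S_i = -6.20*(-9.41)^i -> [-6.2, 58.34, -549.0, 5166.07, -48612.75]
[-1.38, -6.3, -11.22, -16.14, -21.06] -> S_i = -1.38 + -4.92*i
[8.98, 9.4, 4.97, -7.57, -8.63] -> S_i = Random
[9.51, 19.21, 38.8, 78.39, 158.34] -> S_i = 9.51*2.02^i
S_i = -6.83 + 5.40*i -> [-6.83, -1.43, 3.97, 9.37, 14.77]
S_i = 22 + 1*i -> [22, 23, 24, 25, 26]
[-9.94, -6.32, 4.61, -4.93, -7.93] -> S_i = Random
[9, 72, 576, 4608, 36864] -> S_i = 9*8^i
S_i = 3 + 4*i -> [3, 7, 11, 15, 19]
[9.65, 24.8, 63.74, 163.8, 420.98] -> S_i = 9.65*2.57^i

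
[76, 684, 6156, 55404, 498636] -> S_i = 76*9^i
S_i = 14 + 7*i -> [14, 21, 28, 35, 42]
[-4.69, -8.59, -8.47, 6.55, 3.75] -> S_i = Random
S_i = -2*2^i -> [-2, -4, -8, -16, -32]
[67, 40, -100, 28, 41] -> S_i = Random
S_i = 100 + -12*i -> [100, 88, 76, 64, 52]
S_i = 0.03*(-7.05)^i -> [0.03, -0.21, 1.49, -10.51, 74.11]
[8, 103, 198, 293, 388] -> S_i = 8 + 95*i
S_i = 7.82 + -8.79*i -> [7.82, -0.97, -9.76, -18.55, -27.34]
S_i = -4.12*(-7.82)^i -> [-4.12, 32.22, -251.95, 1970.23, -15407.22]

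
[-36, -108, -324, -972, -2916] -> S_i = -36*3^i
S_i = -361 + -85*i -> [-361, -446, -531, -616, -701]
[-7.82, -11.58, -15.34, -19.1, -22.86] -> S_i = -7.82 + -3.76*i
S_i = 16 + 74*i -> [16, 90, 164, 238, 312]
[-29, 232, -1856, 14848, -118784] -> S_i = -29*-8^i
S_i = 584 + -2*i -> [584, 582, 580, 578, 576]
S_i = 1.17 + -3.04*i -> [1.17, -1.87, -4.91, -7.95, -10.99]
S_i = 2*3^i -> [2, 6, 18, 54, 162]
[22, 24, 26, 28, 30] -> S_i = 22 + 2*i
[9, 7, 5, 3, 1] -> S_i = 9 + -2*i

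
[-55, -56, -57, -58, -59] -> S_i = -55 + -1*i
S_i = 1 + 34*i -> [1, 35, 69, 103, 137]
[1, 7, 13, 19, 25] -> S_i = 1 + 6*i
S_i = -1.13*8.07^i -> [-1.13, -9.12, -73.59, -593.88, -4792.62]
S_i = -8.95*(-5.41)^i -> [-8.95, 48.42, -261.95, 1417.15, -7666.76]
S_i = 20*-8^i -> [20, -160, 1280, -10240, 81920]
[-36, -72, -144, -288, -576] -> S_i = -36*2^i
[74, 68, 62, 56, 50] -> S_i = 74 + -6*i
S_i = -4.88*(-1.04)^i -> [-4.88, 5.08, -5.28, 5.49, -5.71]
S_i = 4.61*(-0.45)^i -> [4.61, -2.07, 0.93, -0.42, 0.19]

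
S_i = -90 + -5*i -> [-90, -95, -100, -105, -110]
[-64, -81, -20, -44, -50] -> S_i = Random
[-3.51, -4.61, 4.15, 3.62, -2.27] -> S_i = Random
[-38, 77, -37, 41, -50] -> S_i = Random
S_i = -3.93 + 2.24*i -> [-3.93, -1.69, 0.55, 2.79, 5.03]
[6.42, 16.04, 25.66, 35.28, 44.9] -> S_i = 6.42 + 9.62*i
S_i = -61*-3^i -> [-61, 183, -549, 1647, -4941]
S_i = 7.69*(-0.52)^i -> [7.69, -4.0, 2.08, -1.08, 0.56]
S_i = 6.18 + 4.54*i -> [6.18, 10.72, 15.26, 19.8, 24.34]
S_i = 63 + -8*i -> [63, 55, 47, 39, 31]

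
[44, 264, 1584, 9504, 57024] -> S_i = 44*6^i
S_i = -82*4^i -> [-82, -328, -1312, -5248, -20992]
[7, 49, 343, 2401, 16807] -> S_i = 7*7^i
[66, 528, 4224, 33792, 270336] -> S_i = 66*8^i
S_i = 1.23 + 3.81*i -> [1.23, 5.04, 8.85, 12.66, 16.47]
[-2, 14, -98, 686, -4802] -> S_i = -2*-7^i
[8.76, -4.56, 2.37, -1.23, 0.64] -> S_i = 8.76*(-0.52)^i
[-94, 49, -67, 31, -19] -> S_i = Random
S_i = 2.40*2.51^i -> [2.4, 6.02, 15.12, 37.95, 95.26]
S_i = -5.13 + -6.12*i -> [-5.13, -11.25, -17.37, -23.49, -29.61]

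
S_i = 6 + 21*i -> [6, 27, 48, 69, 90]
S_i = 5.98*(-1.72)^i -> [5.98, -10.29, 17.69, -30.43, 52.34]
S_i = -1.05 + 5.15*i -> [-1.05, 4.1, 9.25, 14.4, 19.55]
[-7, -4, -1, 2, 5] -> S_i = -7 + 3*i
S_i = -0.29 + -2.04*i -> [-0.29, -2.33, -4.37, -6.41, -8.45]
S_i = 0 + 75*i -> [0, 75, 150, 225, 300]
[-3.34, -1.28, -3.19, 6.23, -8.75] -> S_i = Random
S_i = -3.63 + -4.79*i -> [-3.63, -8.42, -13.21, -18.0, -22.79]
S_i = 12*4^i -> [12, 48, 192, 768, 3072]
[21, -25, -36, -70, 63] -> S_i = Random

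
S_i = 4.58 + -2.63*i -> [4.58, 1.95, -0.68, -3.31, -5.94]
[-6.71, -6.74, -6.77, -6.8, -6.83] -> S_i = -6.71 + -0.03*i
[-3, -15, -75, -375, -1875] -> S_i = -3*5^i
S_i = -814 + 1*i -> [-814, -813, -812, -811, -810]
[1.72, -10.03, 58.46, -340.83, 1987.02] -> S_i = 1.72*(-5.83)^i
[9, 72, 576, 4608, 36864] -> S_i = 9*8^i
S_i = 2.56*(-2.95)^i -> [2.56, -7.55, 22.28, -65.72, 193.88]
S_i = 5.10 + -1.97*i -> [5.1, 3.13, 1.16, -0.81, -2.78]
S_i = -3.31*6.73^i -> [-3.31, -22.28, -149.92, -1008.96, -6790.29]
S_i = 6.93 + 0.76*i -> [6.93, 7.69, 8.45, 9.21, 9.97]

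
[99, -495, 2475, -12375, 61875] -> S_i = 99*-5^i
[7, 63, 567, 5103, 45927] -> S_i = 7*9^i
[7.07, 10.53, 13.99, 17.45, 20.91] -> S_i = 7.07 + 3.46*i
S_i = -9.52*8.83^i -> [-9.52, -84.06, -742.26, -6554.19, -57873.5]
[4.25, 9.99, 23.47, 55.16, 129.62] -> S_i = 4.25*2.35^i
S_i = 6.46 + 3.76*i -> [6.46, 10.22, 13.98, 17.74, 21.5]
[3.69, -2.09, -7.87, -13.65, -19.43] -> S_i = 3.69 + -5.78*i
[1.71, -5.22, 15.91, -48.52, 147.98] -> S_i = 1.71*(-3.05)^i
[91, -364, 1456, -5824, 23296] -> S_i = 91*-4^i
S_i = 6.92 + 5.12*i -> [6.92, 12.04, 17.16, 22.28, 27.4]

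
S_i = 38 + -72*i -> [38, -34, -106, -178, -250]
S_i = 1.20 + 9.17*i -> [1.2, 10.37, 19.54, 28.71, 37.88]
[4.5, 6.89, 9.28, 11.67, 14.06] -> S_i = 4.50 + 2.39*i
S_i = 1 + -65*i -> [1, -64, -129, -194, -259]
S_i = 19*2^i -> [19, 38, 76, 152, 304]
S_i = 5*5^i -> [5, 25, 125, 625, 3125]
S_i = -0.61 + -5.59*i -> [-0.61, -6.2, -11.79, -17.38, -22.97]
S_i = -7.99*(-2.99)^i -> [-7.99, 23.89, -71.43, 213.58, -638.6]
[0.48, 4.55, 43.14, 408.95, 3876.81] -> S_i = 0.48*9.48^i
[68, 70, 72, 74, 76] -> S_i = 68 + 2*i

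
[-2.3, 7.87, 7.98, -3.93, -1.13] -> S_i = Random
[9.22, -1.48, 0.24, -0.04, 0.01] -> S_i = 9.22*(-0.16)^i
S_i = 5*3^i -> [5, 15, 45, 135, 405]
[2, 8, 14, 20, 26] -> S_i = 2 + 6*i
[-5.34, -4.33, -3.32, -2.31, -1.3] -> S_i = -5.34 + 1.01*i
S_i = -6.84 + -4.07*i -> [-6.84, -10.91, -14.98, -19.05, -23.12]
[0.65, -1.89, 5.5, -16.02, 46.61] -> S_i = 0.65*(-2.91)^i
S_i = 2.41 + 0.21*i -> [2.41, 2.62, 2.83, 3.04, 3.25]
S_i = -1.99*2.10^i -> [-1.99, -4.18, -8.78, -18.43, -38.7]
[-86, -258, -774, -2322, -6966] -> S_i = -86*3^i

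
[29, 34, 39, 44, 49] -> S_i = 29 + 5*i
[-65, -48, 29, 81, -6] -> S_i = Random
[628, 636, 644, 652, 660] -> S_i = 628 + 8*i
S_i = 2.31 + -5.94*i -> [2.31, -3.63, -9.57, -15.51, -21.45]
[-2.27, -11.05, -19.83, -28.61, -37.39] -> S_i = -2.27 + -8.78*i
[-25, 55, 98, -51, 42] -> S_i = Random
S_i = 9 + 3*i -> [9, 12, 15, 18, 21]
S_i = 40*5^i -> [40, 200, 1000, 5000, 25000]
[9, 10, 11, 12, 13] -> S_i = 9 + 1*i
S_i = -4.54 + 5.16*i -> [-4.54, 0.62, 5.78, 10.94, 16.1]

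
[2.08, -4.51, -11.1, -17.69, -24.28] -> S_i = 2.08 + -6.59*i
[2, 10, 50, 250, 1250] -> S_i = 2*5^i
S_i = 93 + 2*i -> [93, 95, 97, 99, 101]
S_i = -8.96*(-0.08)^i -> [-8.96, 0.72, -0.06, 0.0, -0.0]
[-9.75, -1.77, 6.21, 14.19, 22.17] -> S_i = -9.75 + 7.98*i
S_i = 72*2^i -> [72, 144, 288, 576, 1152]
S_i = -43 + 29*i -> [-43, -14, 15, 44, 73]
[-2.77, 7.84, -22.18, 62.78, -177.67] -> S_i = -2.77*(-2.83)^i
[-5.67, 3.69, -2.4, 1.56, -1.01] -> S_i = -5.67*(-0.65)^i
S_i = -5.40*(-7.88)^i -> [-5.4, 42.55, -335.31, 2642.24, -20820.86]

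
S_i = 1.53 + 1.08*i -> [1.53, 2.61, 3.69, 4.77, 5.85]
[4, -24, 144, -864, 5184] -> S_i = 4*-6^i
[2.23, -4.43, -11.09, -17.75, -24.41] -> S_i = 2.23 + -6.66*i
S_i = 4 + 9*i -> [4, 13, 22, 31, 40]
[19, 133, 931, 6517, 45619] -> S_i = 19*7^i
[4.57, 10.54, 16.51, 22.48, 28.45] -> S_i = 4.57 + 5.97*i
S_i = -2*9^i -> [-2, -18, -162, -1458, -13122]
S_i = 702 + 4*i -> [702, 706, 710, 714, 718]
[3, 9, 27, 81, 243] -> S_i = 3*3^i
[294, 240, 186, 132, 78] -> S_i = 294 + -54*i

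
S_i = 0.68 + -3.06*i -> [0.68, -2.38, -5.44, -8.5, -11.56]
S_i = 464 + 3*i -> [464, 467, 470, 473, 476]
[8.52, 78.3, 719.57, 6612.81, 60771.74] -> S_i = 8.52*9.19^i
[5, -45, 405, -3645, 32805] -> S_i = 5*-9^i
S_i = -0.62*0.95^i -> [-0.62, -0.59, -0.56, -0.53, -0.5]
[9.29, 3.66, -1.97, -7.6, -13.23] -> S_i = 9.29 + -5.63*i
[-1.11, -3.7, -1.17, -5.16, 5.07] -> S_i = Random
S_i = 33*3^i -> [33, 99, 297, 891, 2673]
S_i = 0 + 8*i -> [0, 8, 16, 24, 32]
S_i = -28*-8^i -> [-28, 224, -1792, 14336, -114688]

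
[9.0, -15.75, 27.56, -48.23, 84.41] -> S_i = 9.00*(-1.75)^i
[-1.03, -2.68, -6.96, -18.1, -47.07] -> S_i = -1.03*2.60^i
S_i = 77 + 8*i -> [77, 85, 93, 101, 109]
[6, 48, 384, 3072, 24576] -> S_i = 6*8^i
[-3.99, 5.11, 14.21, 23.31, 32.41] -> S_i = -3.99 + 9.10*i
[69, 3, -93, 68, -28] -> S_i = Random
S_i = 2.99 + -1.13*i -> [2.99, 1.86, 0.73, -0.4, -1.53]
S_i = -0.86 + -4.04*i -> [-0.86, -4.9, -8.94, -12.98, -17.02]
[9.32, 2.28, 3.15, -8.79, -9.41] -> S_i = Random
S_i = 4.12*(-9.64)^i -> [4.12, -39.72, 382.87, -3690.87, 35579.95]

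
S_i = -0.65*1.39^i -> [-0.65, -0.9, -1.26, -1.75, -2.43]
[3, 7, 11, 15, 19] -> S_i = 3 + 4*i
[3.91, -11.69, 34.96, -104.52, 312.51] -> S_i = 3.91*(-2.99)^i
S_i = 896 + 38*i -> [896, 934, 972, 1010, 1048]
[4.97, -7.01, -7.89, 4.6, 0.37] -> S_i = Random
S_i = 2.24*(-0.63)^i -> [2.24, -1.41, 0.89, -0.56, 0.35]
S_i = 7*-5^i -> [7, -35, 175, -875, 4375]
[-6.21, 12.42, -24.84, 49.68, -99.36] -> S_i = -6.21*(-2.00)^i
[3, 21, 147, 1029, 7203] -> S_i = 3*7^i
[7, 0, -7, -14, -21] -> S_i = 7 + -7*i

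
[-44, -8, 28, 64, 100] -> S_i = -44 + 36*i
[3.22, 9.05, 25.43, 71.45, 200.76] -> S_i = 3.22*2.81^i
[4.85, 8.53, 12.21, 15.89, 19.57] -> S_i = 4.85 + 3.68*i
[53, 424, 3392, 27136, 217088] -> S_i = 53*8^i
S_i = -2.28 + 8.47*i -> [-2.28, 6.19, 14.66, 23.13, 31.6]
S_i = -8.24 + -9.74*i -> [-8.24, -17.98, -27.72, -37.46, -47.2]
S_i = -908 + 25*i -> [-908, -883, -858, -833, -808]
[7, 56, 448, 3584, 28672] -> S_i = 7*8^i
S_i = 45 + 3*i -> [45, 48, 51, 54, 57]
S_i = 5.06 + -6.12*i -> [5.06, -1.06, -7.18, -13.3, -19.42]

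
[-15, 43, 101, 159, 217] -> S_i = -15 + 58*i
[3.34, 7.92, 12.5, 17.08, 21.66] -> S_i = 3.34 + 4.58*i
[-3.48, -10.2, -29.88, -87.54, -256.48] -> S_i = -3.48*2.93^i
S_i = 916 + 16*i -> [916, 932, 948, 964, 980]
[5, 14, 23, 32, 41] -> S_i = 5 + 9*i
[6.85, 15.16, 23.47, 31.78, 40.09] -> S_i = 6.85 + 8.31*i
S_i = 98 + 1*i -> [98, 99, 100, 101, 102]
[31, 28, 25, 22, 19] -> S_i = 31 + -3*i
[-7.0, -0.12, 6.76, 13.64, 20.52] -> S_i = -7.00 + 6.88*i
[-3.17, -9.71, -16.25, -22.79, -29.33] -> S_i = -3.17 + -6.54*i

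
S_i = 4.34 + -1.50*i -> [4.34, 2.84, 1.34, -0.16, -1.66]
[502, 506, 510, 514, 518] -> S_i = 502 + 4*i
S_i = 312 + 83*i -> [312, 395, 478, 561, 644]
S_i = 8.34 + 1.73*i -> [8.34, 10.07, 11.8, 13.53, 15.26]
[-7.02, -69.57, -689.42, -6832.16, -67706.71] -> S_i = -7.02*9.91^i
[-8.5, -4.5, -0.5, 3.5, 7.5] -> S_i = -8.50 + 4.00*i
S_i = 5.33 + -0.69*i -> [5.33, 4.64, 3.95, 3.26, 2.57]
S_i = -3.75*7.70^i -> [-3.75, -28.88, -222.34, -1712.0, -13182.39]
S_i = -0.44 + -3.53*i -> [-0.44, -3.97, -7.5, -11.03, -14.56]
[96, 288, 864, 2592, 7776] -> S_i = 96*3^i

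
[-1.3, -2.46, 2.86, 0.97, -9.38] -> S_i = Random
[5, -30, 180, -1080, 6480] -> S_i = 5*-6^i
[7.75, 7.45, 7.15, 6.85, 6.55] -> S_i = 7.75 + -0.30*i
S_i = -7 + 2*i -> [-7, -5, -3, -1, 1]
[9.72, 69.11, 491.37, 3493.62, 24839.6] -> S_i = 9.72*7.11^i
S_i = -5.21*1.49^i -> [-5.21, -7.76, -11.57, -17.23, -25.68]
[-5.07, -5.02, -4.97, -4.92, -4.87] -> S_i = -5.07*0.99^i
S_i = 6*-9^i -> [6, -54, 486, -4374, 39366]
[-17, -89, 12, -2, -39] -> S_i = Random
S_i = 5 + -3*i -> [5, 2, -1, -4, -7]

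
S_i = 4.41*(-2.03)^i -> [4.41, -8.95, 18.17, -36.89, 74.89]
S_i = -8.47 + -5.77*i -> [-8.47, -14.24, -20.01, -25.78, -31.55]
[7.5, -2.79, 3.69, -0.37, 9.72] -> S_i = Random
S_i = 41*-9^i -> [41, -369, 3321, -29889, 269001]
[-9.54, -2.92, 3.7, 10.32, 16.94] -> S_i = -9.54 + 6.62*i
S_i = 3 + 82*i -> [3, 85, 167, 249, 331]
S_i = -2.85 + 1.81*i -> [-2.85, -1.04, 0.77, 2.58, 4.39]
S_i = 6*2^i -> [6, 12, 24, 48, 96]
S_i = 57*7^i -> [57, 399, 2793, 19551, 136857]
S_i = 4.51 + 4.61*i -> [4.51, 9.12, 13.73, 18.34, 22.95]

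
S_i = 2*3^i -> [2, 6, 18, 54, 162]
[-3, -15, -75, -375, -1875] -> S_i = -3*5^i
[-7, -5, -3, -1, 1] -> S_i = -7 + 2*i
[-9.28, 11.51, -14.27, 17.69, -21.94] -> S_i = -9.28*(-1.24)^i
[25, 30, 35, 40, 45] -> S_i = 25 + 5*i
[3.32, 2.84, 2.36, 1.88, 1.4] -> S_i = 3.32 + -0.48*i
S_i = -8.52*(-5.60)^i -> [-8.52, 47.71, -267.19, 1496.25, -8378.99]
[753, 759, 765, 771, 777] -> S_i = 753 + 6*i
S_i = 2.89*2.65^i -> [2.89, 7.66, 20.3, 53.78, 142.52]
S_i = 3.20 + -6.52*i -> [3.2, -3.32, -9.84, -16.36, -22.88]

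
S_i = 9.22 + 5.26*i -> [9.22, 14.48, 19.74, 25.0, 30.26]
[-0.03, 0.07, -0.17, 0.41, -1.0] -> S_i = -0.03*(-2.40)^i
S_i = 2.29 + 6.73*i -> [2.29, 9.02, 15.75, 22.48, 29.21]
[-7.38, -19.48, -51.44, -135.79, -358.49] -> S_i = -7.38*2.64^i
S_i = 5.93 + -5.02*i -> [5.93, 0.91, -4.11, -9.13, -14.15]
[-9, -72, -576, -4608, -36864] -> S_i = -9*8^i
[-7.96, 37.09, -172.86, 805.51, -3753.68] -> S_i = -7.96*(-4.66)^i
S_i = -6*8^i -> [-6, -48, -384, -3072, -24576]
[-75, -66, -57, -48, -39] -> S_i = -75 + 9*i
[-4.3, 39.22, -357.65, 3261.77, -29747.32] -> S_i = -4.30*(-9.12)^i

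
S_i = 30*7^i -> [30, 210, 1470, 10290, 72030]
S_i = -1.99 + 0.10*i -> [-1.99, -1.89, -1.79, -1.69, -1.59]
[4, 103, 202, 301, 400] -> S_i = 4 + 99*i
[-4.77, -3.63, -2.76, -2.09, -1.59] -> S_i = -4.77*0.76^i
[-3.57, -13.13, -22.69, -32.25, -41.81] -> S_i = -3.57 + -9.56*i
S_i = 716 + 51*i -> [716, 767, 818, 869, 920]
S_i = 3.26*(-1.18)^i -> [3.26, -3.85, 4.54, -5.36, 6.32]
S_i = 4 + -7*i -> [4, -3, -10, -17, -24]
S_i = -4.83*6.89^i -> [-4.83, -33.28, -229.29, -1579.81, -10884.89]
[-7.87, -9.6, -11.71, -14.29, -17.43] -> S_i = -7.87*1.22^i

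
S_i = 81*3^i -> [81, 243, 729, 2187, 6561]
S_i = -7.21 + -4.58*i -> [-7.21, -11.79, -16.37, -20.95, -25.53]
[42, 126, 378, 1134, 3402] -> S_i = 42*3^i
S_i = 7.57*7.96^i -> [7.57, 60.26, 479.65, 3817.99, 30391.22]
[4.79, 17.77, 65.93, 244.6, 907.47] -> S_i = 4.79*3.71^i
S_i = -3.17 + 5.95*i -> [-3.17, 2.78, 8.73, 14.68, 20.63]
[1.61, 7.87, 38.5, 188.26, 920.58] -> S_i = 1.61*4.89^i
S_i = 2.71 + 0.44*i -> [2.71, 3.15, 3.59, 4.03, 4.47]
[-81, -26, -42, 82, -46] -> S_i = Random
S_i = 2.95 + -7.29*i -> [2.95, -4.34, -11.63, -18.92, -26.21]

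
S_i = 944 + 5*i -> [944, 949, 954, 959, 964]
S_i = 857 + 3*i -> [857, 860, 863, 866, 869]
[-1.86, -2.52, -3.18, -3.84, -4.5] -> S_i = -1.86 + -0.66*i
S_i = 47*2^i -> [47, 94, 188, 376, 752]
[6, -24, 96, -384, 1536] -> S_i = 6*-4^i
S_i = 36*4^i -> [36, 144, 576, 2304, 9216]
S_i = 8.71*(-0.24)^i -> [8.71, -2.09, 0.5, -0.12, 0.03]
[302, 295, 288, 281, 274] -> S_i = 302 + -7*i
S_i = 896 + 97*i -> [896, 993, 1090, 1187, 1284]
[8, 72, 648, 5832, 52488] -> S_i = 8*9^i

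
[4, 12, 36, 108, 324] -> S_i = 4*3^i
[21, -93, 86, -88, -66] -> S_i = Random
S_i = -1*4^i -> [-1, -4, -16, -64, -256]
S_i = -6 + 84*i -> [-6, 78, 162, 246, 330]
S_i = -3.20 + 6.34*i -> [-3.2, 3.14, 9.48, 15.82, 22.16]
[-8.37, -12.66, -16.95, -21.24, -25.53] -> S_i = -8.37 + -4.29*i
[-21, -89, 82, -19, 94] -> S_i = Random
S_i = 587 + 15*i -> [587, 602, 617, 632, 647]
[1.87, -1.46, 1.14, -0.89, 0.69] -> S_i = 1.87*(-0.78)^i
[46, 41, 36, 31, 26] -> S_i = 46 + -5*i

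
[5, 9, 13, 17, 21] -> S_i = 5 + 4*i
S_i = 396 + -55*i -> [396, 341, 286, 231, 176]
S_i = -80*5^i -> [-80, -400, -2000, -10000, -50000]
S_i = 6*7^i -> [6, 42, 294, 2058, 14406]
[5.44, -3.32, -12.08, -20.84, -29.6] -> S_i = 5.44 + -8.76*i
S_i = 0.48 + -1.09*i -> [0.48, -0.61, -1.7, -2.79, -3.88]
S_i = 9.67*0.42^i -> [9.67, 4.06, 1.71, 0.72, 0.3]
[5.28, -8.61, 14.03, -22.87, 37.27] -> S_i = 5.28*(-1.63)^i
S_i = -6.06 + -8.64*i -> [-6.06, -14.7, -23.34, -31.98, -40.62]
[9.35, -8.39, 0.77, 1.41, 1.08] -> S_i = Random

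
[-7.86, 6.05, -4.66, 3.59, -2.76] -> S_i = -7.86*(-0.77)^i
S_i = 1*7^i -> [1, 7, 49, 343, 2401]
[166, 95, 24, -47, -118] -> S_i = 166 + -71*i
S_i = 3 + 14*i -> [3, 17, 31, 45, 59]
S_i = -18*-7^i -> [-18, 126, -882, 6174, -43218]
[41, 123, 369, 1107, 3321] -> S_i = 41*3^i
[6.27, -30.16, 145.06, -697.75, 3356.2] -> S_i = 6.27*(-4.81)^i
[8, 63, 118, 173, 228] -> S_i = 8 + 55*i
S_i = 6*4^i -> [6, 24, 96, 384, 1536]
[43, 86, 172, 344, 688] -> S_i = 43*2^i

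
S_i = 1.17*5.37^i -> [1.17, 6.28, 33.74, 181.18, 972.93]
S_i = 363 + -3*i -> [363, 360, 357, 354, 351]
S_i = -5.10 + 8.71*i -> [-5.1, 3.61, 12.32, 21.03, 29.74]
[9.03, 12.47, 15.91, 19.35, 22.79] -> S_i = 9.03 + 3.44*i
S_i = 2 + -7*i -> [2, -5, -12, -19, -26]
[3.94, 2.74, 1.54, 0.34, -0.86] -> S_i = 3.94 + -1.20*i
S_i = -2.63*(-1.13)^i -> [-2.63, 2.97, -3.36, 3.79, -4.29]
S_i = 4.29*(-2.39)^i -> [4.29, -10.25, 24.5, -58.57, 139.97]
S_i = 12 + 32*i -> [12, 44, 76, 108, 140]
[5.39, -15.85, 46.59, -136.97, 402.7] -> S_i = 5.39*(-2.94)^i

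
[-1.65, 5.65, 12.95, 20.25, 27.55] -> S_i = -1.65 + 7.30*i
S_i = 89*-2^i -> [89, -178, 356, -712, 1424]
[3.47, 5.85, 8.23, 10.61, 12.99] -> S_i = 3.47 + 2.38*i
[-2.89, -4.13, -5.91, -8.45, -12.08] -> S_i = -2.89*1.43^i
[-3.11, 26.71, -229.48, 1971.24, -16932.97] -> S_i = -3.11*(-8.59)^i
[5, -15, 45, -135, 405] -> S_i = 5*-3^i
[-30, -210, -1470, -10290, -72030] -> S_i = -30*7^i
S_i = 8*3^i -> [8, 24, 72, 216, 648]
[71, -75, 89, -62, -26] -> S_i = Random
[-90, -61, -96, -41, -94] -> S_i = Random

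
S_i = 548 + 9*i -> [548, 557, 566, 575, 584]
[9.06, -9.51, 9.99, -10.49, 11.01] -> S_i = 9.06*(-1.05)^i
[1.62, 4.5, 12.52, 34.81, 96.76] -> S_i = 1.62*2.78^i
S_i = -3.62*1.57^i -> [-3.62, -5.68, -8.92, -14.01, -21.99]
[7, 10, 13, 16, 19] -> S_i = 7 + 3*i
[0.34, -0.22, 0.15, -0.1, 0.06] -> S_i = 0.34*(-0.66)^i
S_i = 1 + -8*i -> [1, -7, -15, -23, -31]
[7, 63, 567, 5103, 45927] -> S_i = 7*9^i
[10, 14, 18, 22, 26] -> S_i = 10 + 4*i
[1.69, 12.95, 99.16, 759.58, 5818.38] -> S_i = 1.69*7.66^i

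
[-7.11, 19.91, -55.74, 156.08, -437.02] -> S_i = -7.11*(-2.80)^i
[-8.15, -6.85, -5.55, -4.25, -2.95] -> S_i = -8.15 + 1.30*i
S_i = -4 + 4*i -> [-4, 0, 4, 8, 12]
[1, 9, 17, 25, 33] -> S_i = 1 + 8*i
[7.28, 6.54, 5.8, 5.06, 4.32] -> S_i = 7.28 + -0.74*i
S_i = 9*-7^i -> [9, -63, 441, -3087, 21609]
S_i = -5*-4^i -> [-5, 20, -80, 320, -1280]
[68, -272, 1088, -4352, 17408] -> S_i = 68*-4^i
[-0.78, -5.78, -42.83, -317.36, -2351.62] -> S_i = -0.78*7.41^i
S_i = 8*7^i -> [8, 56, 392, 2744, 19208]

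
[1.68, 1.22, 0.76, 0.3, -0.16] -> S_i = 1.68 + -0.46*i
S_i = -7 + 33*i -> [-7, 26, 59, 92, 125]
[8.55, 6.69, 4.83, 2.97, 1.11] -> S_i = 8.55 + -1.86*i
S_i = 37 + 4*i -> [37, 41, 45, 49, 53]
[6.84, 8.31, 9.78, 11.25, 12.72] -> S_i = 6.84 + 1.47*i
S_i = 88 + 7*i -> [88, 95, 102, 109, 116]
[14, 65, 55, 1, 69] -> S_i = Random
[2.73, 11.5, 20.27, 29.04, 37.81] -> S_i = 2.73 + 8.77*i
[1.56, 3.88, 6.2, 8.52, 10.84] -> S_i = 1.56 + 2.32*i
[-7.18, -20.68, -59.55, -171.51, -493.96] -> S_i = -7.18*2.88^i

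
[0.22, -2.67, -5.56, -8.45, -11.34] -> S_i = 0.22 + -2.89*i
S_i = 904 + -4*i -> [904, 900, 896, 892, 888]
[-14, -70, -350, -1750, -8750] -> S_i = -14*5^i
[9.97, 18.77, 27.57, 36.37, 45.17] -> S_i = 9.97 + 8.80*i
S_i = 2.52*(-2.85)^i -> [2.52, -7.18, 20.47, -58.34, 166.26]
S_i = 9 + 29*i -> [9, 38, 67, 96, 125]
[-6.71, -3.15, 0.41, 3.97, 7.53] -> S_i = -6.71 + 3.56*i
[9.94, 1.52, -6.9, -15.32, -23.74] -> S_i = 9.94 + -8.42*i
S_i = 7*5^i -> [7, 35, 175, 875, 4375]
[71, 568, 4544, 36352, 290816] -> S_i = 71*8^i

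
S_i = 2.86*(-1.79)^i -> [2.86, -5.12, 9.16, -16.4, 29.36]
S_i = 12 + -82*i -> [12, -70, -152, -234, -316]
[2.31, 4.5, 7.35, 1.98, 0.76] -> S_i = Random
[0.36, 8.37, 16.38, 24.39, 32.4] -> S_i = 0.36 + 8.01*i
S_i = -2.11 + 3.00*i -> [-2.11, 0.89, 3.89, 6.89, 9.89]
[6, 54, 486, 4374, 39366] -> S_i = 6*9^i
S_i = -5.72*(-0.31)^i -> [-5.72, 1.77, -0.55, 0.17, -0.05]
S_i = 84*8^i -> [84, 672, 5376, 43008, 344064]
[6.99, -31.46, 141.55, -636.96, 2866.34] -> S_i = 6.99*(-4.50)^i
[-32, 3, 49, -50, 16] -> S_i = Random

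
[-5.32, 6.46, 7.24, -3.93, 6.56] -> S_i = Random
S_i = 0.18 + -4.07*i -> [0.18, -3.89, -7.96, -12.03, -16.1]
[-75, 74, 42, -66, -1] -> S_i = Random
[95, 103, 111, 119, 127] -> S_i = 95 + 8*i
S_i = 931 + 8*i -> [931, 939, 947, 955, 963]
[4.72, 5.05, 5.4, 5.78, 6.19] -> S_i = 4.72*1.07^i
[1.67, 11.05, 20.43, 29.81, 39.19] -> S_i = 1.67 + 9.38*i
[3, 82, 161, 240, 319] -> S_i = 3 + 79*i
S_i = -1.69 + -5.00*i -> [-1.69, -6.69, -11.69, -16.69, -21.69]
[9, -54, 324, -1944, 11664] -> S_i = 9*-6^i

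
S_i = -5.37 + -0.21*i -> [-5.37, -5.58, -5.79, -6.0, -6.21]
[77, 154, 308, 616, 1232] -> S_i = 77*2^i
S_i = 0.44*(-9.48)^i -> [0.44, -4.17, 39.54, -374.87, 3553.74]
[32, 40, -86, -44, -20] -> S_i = Random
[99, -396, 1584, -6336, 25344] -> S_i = 99*-4^i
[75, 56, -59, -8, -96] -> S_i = Random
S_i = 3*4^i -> [3, 12, 48, 192, 768]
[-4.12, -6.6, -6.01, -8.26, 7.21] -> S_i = Random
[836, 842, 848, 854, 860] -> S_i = 836 + 6*i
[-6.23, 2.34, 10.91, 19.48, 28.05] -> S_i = -6.23 + 8.57*i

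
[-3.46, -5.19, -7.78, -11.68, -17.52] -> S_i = -3.46*1.50^i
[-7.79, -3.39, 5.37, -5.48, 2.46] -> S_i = Random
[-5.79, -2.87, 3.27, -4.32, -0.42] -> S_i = Random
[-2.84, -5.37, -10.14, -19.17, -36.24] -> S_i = -2.84*1.89^i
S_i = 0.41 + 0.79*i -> [0.41, 1.2, 1.99, 2.78, 3.57]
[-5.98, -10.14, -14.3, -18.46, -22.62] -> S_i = -5.98 + -4.16*i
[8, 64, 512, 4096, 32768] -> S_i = 8*8^i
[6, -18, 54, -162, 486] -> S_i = 6*-3^i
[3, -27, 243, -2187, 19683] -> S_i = 3*-9^i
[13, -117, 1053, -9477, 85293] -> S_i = 13*-9^i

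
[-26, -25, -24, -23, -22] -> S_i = -26 + 1*i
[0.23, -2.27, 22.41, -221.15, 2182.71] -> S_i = 0.23*(-9.87)^i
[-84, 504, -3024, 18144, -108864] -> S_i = -84*-6^i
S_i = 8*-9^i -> [8, -72, 648, -5832, 52488]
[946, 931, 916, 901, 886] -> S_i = 946 + -15*i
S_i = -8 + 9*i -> [-8, 1, 10, 19, 28]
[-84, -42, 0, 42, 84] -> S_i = -84 + 42*i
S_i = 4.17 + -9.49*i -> [4.17, -5.32, -14.81, -24.3, -33.79]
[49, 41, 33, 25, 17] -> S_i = 49 + -8*i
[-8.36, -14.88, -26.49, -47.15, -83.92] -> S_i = -8.36*1.78^i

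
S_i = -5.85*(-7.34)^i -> [-5.85, 42.94, -315.17, 2313.36, -16980.09]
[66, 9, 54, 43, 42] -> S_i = Random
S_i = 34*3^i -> [34, 102, 306, 918, 2754]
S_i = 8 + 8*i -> [8, 16, 24, 32, 40]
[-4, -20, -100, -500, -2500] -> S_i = -4*5^i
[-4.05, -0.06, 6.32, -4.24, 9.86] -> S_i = Random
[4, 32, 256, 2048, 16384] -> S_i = 4*8^i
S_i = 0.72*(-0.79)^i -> [0.72, -0.57, 0.45, -0.35, 0.28]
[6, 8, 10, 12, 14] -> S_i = 6 + 2*i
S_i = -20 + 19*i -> [-20, -1, 18, 37, 56]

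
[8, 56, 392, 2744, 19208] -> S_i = 8*7^i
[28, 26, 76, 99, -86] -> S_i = Random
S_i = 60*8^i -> [60, 480, 3840, 30720, 245760]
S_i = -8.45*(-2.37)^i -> [-8.45, 20.03, -47.46, 112.49, -266.59]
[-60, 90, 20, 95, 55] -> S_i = Random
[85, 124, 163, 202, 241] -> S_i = 85 + 39*i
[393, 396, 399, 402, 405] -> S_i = 393 + 3*i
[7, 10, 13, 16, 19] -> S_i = 7 + 3*i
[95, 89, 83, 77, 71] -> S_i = 95 + -6*i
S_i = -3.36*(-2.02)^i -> [-3.36, 6.79, -13.71, 27.69, -55.94]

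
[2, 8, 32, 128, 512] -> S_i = 2*4^i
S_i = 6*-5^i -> [6, -30, 150, -750, 3750]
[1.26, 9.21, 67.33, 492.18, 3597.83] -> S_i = 1.26*7.31^i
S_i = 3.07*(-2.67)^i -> [3.07, -8.2, 21.89, -58.43, 156.02]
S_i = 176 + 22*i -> [176, 198, 220, 242, 264]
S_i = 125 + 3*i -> [125, 128, 131, 134, 137]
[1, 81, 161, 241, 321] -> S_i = 1 + 80*i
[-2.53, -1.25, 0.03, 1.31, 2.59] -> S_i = -2.53 + 1.28*i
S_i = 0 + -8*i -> [0, -8, -16, -24, -32]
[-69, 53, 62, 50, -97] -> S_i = Random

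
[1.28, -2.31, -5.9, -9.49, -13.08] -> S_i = 1.28 + -3.59*i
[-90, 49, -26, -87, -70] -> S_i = Random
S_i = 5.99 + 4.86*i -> [5.99, 10.85, 15.71, 20.57, 25.43]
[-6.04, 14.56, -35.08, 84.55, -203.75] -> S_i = -6.04*(-2.41)^i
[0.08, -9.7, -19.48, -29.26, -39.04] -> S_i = 0.08 + -9.78*i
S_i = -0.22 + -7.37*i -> [-0.22, -7.59, -14.96, -22.33, -29.7]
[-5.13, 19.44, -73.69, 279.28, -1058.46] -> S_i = -5.13*(-3.79)^i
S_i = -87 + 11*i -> [-87, -76, -65, -54, -43]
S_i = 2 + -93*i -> [2, -91, -184, -277, -370]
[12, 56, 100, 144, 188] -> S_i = 12 + 44*i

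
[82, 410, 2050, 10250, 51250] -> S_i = 82*5^i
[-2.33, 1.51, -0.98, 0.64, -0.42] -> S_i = -2.33*(-0.65)^i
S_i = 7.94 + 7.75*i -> [7.94, 15.69, 23.44, 31.19, 38.94]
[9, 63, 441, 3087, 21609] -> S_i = 9*7^i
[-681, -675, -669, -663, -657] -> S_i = -681 + 6*i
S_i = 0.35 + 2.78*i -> [0.35, 3.13, 5.91, 8.69, 11.47]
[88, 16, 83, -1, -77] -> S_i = Random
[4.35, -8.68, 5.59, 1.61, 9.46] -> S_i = Random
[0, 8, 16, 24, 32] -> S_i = 0 + 8*i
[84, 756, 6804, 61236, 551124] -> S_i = 84*9^i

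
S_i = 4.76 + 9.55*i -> [4.76, 14.31, 23.86, 33.41, 42.96]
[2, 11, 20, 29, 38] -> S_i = 2 + 9*i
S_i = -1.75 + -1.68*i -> [-1.75, -3.43, -5.11, -6.79, -8.47]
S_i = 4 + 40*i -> [4, 44, 84, 124, 164]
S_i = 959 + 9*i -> [959, 968, 977, 986, 995]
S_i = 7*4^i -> [7, 28, 112, 448, 1792]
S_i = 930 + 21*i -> [930, 951, 972, 993, 1014]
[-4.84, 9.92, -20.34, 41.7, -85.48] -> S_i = -4.84*(-2.05)^i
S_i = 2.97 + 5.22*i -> [2.97, 8.19, 13.41, 18.63, 23.85]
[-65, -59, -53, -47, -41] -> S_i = -65 + 6*i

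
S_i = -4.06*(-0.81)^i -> [-4.06, 3.29, -2.66, 2.16, -1.75]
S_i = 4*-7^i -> [4, -28, 196, -1372, 9604]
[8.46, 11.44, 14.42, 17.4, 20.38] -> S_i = 8.46 + 2.98*i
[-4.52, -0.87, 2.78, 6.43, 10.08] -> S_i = -4.52 + 3.65*i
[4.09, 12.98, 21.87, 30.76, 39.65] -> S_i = 4.09 + 8.89*i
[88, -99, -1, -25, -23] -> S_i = Random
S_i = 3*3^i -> [3, 9, 27, 81, 243]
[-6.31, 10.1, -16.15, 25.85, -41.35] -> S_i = -6.31*(-1.60)^i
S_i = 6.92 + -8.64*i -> [6.92, -1.72, -10.36, -19.0, -27.64]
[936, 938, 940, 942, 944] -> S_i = 936 + 2*i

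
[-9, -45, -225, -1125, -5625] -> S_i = -9*5^i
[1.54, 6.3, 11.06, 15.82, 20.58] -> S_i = 1.54 + 4.76*i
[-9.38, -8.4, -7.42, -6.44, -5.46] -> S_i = -9.38 + 0.98*i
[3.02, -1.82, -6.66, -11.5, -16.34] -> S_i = 3.02 + -4.84*i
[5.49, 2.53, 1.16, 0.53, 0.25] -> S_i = 5.49*0.46^i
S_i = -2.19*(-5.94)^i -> [-2.19, 13.01, -77.27, 458.99, -2726.4]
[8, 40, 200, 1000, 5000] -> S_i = 8*5^i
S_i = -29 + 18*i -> [-29, -11, 7, 25, 43]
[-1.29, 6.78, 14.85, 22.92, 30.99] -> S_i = -1.29 + 8.07*i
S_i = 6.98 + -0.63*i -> [6.98, 6.35, 5.72, 5.09, 4.46]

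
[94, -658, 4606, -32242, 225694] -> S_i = 94*-7^i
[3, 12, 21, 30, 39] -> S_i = 3 + 9*i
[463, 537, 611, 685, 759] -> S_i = 463 + 74*i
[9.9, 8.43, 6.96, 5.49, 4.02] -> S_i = 9.90 + -1.47*i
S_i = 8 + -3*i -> [8, 5, 2, -1, -4]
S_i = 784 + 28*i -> [784, 812, 840, 868, 896]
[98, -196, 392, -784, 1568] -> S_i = 98*-2^i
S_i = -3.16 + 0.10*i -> [-3.16, -3.06, -2.96, -2.86, -2.76]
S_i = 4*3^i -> [4, 12, 36, 108, 324]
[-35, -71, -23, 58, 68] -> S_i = Random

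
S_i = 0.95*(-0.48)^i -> [0.95, -0.46, 0.22, -0.11, 0.05]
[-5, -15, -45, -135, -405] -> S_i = -5*3^i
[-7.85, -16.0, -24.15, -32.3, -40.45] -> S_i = -7.85 + -8.15*i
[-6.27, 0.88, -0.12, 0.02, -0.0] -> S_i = -6.27*(-0.14)^i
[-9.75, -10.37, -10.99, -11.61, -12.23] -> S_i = -9.75 + -0.62*i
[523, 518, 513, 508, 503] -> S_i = 523 + -5*i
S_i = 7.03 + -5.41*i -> [7.03, 1.62, -3.79, -9.2, -14.61]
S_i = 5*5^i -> [5, 25, 125, 625, 3125]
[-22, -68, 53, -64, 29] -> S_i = Random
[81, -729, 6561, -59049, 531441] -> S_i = 81*-9^i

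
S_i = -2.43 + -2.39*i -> [-2.43, -4.82, -7.21, -9.6, -11.99]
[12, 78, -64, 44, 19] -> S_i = Random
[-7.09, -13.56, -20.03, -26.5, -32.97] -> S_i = -7.09 + -6.47*i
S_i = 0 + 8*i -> [0, 8, 16, 24, 32]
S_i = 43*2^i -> [43, 86, 172, 344, 688]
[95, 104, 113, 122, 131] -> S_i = 95 + 9*i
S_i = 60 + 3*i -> [60, 63, 66, 69, 72]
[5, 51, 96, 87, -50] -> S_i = Random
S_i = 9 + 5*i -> [9, 14, 19, 24, 29]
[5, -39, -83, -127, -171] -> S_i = 5 + -44*i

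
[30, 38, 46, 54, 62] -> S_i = 30 + 8*i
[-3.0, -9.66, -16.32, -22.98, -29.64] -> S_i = -3.00 + -6.66*i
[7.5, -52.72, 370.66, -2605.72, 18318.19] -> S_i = 7.50*(-7.03)^i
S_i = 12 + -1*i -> [12, 11, 10, 9, 8]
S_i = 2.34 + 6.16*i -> [2.34, 8.5, 14.66, 20.82, 26.98]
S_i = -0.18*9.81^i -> [-0.18, -1.77, -17.32, -169.93, -1667.05]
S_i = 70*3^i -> [70, 210, 630, 1890, 5670]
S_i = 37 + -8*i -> [37, 29, 21, 13, 5]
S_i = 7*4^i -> [7, 28, 112, 448, 1792]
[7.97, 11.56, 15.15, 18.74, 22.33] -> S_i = 7.97 + 3.59*i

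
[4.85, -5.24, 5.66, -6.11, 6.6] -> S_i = 4.85*(-1.08)^i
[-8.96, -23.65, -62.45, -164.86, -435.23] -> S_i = -8.96*2.64^i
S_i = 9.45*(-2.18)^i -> [9.45, -20.6, 44.91, -97.9, 213.43]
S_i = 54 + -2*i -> [54, 52, 50, 48, 46]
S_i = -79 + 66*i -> [-79, -13, 53, 119, 185]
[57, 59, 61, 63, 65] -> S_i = 57 + 2*i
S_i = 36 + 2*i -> [36, 38, 40, 42, 44]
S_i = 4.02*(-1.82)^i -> [4.02, -7.32, 13.32, -24.23, 44.11]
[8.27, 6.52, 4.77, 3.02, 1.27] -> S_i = 8.27 + -1.75*i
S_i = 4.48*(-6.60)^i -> [4.48, -29.57, 195.15, -1287.98, 8500.68]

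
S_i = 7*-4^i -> [7, -28, 112, -448, 1792]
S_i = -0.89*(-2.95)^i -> [-0.89, 2.63, -7.75, 22.85, -67.4]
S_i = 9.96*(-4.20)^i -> [9.96, -41.83, 175.69, -737.92, 3099.25]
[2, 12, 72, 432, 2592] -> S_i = 2*6^i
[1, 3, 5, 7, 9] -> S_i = 1 + 2*i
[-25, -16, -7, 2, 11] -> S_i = -25 + 9*i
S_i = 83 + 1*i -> [83, 84, 85, 86, 87]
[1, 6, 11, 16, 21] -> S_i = 1 + 5*i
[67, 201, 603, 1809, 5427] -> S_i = 67*3^i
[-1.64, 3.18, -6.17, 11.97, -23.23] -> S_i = -1.64*(-1.94)^i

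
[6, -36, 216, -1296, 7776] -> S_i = 6*-6^i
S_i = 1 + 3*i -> [1, 4, 7, 10, 13]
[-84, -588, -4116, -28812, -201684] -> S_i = -84*7^i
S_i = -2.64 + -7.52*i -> [-2.64, -10.16, -17.68, -25.2, -32.72]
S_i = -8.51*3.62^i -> [-8.51, -30.81, -111.52, -403.7, -1461.38]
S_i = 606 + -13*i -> [606, 593, 580, 567, 554]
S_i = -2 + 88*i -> [-2, 86, 174, 262, 350]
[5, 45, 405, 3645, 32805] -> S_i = 5*9^i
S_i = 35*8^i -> [35, 280, 2240, 17920, 143360]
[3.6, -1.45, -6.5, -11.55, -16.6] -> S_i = 3.60 + -5.05*i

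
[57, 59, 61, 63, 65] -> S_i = 57 + 2*i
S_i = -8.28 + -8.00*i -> [-8.28, -16.28, -24.28, -32.28, -40.28]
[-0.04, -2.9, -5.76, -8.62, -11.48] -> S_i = -0.04 + -2.86*i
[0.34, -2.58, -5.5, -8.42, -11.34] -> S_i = 0.34 + -2.92*i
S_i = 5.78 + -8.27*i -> [5.78, -2.49, -10.76, -19.03, -27.3]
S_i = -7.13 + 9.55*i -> [-7.13, 2.42, 11.97, 21.52, 31.07]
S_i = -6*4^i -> [-6, -24, -96, -384, -1536]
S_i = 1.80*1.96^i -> [1.8, 3.53, 6.91, 13.55, 26.56]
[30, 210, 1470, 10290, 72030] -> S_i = 30*7^i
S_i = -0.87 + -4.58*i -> [-0.87, -5.45, -10.03, -14.61, -19.19]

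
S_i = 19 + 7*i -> [19, 26, 33, 40, 47]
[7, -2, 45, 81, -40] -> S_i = Random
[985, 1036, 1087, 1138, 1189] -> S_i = 985 + 51*i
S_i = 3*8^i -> [3, 24, 192, 1536, 12288]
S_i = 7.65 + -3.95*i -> [7.65, 3.7, -0.25, -4.2, -8.15]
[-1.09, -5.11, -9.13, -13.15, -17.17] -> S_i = -1.09 + -4.02*i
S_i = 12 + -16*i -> [12, -4, -20, -36, -52]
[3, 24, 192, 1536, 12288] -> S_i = 3*8^i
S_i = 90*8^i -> [90, 720, 5760, 46080, 368640]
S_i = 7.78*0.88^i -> [7.78, 6.85, 6.02, 5.3, 4.67]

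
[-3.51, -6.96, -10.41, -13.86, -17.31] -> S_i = -3.51 + -3.45*i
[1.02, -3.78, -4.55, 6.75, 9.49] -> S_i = Random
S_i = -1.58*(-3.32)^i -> [-1.58, 5.25, -17.42, 57.82, -191.96]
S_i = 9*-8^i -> [9, -72, 576, -4608, 36864]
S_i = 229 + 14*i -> [229, 243, 257, 271, 285]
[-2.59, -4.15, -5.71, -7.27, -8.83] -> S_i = -2.59 + -1.56*i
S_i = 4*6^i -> [4, 24, 144, 864, 5184]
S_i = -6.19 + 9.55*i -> [-6.19, 3.36, 12.91, 22.46, 32.01]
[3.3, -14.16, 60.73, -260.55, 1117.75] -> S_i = 3.30*(-4.29)^i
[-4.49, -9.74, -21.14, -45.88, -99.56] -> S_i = -4.49*2.17^i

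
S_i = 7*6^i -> [7, 42, 252, 1512, 9072]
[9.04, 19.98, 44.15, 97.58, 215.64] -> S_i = 9.04*2.21^i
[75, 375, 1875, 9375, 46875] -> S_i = 75*5^i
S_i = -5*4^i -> [-5, -20, -80, -320, -1280]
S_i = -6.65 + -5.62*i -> [-6.65, -12.27, -17.89, -23.51, -29.13]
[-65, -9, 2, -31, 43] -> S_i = Random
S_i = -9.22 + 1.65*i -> [-9.22, -7.57, -5.92, -4.27, -2.62]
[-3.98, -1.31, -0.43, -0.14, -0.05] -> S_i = -3.98*0.33^i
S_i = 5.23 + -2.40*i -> [5.23, 2.83, 0.43, -1.97, -4.37]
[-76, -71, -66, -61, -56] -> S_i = -76 + 5*i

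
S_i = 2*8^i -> [2, 16, 128, 1024, 8192]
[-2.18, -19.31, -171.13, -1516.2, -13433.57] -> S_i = -2.18*8.86^i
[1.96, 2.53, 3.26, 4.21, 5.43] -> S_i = 1.96*1.29^i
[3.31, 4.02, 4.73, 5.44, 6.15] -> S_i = 3.31 + 0.71*i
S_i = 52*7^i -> [52, 364, 2548, 17836, 124852]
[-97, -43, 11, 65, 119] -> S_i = -97 + 54*i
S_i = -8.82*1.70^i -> [-8.82, -14.99, -25.49, -43.33, -73.67]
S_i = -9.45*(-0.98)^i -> [-9.45, 9.26, -9.08, 8.89, -8.72]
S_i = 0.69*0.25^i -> [0.69, 0.17, 0.04, 0.01, 0.0]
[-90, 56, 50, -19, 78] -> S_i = Random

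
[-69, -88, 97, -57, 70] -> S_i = Random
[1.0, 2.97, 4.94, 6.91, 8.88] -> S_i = 1.00 + 1.97*i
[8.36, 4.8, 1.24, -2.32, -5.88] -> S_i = 8.36 + -3.56*i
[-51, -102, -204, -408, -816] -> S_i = -51*2^i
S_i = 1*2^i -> [1, 2, 4, 8, 16]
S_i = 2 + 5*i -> [2, 7, 12, 17, 22]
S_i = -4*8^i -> [-4, -32, -256, -2048, -16384]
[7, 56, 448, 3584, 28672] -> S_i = 7*8^i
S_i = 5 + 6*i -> [5, 11, 17, 23, 29]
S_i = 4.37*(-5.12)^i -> [4.37, -22.37, 114.56, -586.53, 3003.04]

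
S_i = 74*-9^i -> [74, -666, 5994, -53946, 485514]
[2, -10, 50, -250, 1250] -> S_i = 2*-5^i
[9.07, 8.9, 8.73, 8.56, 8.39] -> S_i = 9.07 + -0.17*i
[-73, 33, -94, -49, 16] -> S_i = Random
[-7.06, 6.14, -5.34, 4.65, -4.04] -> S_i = -7.06*(-0.87)^i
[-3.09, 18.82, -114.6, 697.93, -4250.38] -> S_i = -3.09*(-6.09)^i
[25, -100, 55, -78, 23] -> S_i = Random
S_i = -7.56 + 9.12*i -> [-7.56, 1.56, 10.68, 19.8, 28.92]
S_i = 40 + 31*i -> [40, 71, 102, 133, 164]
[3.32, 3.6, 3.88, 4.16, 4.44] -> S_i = 3.32 + 0.28*i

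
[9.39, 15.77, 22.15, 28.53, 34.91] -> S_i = 9.39 + 6.38*i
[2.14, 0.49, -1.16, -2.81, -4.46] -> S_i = 2.14 + -1.65*i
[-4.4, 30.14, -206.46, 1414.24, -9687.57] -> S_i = -4.40*(-6.85)^i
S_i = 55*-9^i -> [55, -495, 4455, -40095, 360855]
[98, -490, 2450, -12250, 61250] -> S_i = 98*-5^i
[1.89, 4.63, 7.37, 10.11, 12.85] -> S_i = 1.89 + 2.74*i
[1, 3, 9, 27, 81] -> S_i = 1*3^i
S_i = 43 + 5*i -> [43, 48, 53, 58, 63]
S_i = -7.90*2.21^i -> [-7.9, -17.46, -38.58, -85.27, -188.45]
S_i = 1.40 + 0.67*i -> [1.4, 2.07, 2.74, 3.41, 4.08]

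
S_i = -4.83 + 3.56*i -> [-4.83, -1.27, 2.29, 5.85, 9.41]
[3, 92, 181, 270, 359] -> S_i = 3 + 89*i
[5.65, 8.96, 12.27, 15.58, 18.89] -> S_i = 5.65 + 3.31*i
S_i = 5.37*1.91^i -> [5.37, 10.26, 19.59, 37.42, 71.47]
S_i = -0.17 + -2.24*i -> [-0.17, -2.41, -4.65, -6.89, -9.13]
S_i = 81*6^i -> [81, 486, 2916, 17496, 104976]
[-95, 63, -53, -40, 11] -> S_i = Random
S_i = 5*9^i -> [5, 45, 405, 3645, 32805]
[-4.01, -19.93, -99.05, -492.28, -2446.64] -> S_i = -4.01*4.97^i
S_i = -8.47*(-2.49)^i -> [-8.47, 21.09, -52.51, 130.76, -325.6]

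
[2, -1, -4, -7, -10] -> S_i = 2 + -3*i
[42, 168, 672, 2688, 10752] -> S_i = 42*4^i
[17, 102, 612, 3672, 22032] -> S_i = 17*6^i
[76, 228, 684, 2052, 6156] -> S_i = 76*3^i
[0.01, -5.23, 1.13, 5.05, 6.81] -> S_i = Random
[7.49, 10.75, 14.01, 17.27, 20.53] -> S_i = 7.49 + 3.26*i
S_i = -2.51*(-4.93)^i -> [-2.51, 12.37, -61.01, 300.76, -1482.73]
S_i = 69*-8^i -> [69, -552, 4416, -35328, 282624]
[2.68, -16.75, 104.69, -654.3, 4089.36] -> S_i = 2.68*(-6.25)^i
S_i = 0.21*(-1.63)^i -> [0.21, -0.34, 0.56, -0.91, 1.48]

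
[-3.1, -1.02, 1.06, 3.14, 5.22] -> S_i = -3.10 + 2.08*i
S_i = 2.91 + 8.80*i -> [2.91, 11.71, 20.51, 29.31, 38.11]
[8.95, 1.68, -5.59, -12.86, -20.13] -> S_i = 8.95 + -7.27*i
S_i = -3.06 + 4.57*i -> [-3.06, 1.51, 6.08, 10.65, 15.22]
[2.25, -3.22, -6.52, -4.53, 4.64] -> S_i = Random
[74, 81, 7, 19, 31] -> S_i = Random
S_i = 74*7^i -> [74, 518, 3626, 25382, 177674]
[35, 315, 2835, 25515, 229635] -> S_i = 35*9^i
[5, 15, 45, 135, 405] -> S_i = 5*3^i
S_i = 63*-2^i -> [63, -126, 252, -504, 1008]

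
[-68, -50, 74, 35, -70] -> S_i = Random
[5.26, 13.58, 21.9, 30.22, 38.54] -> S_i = 5.26 + 8.32*i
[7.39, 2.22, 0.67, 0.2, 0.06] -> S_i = 7.39*0.30^i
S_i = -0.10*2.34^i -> [-0.1, -0.23, -0.55, -1.28, -3.0]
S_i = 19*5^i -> [19, 95, 475, 2375, 11875]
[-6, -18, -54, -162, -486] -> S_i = -6*3^i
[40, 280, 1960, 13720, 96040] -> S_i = 40*7^i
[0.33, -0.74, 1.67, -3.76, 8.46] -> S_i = 0.33*(-2.25)^i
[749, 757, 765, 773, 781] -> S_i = 749 + 8*i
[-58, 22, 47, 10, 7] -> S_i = Random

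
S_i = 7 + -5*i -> [7, 2, -3, -8, -13]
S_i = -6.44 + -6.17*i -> [-6.44, -12.61, -18.78, -24.95, -31.12]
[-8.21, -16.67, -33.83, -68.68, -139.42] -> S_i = -8.21*2.03^i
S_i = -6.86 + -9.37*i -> [-6.86, -16.23, -25.6, -34.97, -44.34]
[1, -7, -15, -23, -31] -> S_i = 1 + -8*i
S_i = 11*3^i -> [11, 33, 99, 297, 891]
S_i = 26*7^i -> [26, 182, 1274, 8918, 62426]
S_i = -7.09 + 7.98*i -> [-7.09, 0.89, 8.87, 16.85, 24.83]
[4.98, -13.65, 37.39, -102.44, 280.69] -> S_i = 4.98*(-2.74)^i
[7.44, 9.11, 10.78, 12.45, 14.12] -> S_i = 7.44 + 1.67*i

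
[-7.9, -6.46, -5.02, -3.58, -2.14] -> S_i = -7.90 + 1.44*i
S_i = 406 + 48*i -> [406, 454, 502, 550, 598]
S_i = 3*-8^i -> [3, -24, 192, -1536, 12288]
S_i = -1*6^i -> [-1, -6, -36, -216, -1296]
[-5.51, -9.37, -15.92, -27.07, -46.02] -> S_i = -5.51*1.70^i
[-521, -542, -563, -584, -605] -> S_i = -521 + -21*i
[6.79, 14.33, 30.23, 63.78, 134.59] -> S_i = 6.79*2.11^i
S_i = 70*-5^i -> [70, -350, 1750, -8750, 43750]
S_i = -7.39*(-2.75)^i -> [-7.39, 20.32, -55.89, 153.69, -422.64]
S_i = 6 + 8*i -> [6, 14, 22, 30, 38]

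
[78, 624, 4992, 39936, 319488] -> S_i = 78*8^i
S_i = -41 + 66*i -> [-41, 25, 91, 157, 223]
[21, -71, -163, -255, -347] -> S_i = 21 + -92*i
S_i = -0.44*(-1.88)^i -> [-0.44, 0.83, -1.56, 2.92, -5.5]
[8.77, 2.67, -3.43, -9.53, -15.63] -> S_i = 8.77 + -6.10*i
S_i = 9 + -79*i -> [9, -70, -149, -228, -307]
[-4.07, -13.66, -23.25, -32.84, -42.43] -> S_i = -4.07 + -9.59*i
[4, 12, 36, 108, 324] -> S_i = 4*3^i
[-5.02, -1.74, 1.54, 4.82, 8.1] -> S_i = -5.02 + 3.28*i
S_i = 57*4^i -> [57, 228, 912, 3648, 14592]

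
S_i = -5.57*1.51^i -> [-5.57, -8.41, -12.7, -19.18, -28.96]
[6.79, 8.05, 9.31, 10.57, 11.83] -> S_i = 6.79 + 1.26*i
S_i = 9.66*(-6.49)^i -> [9.66, -62.69, 406.88, -2640.65, 17137.83]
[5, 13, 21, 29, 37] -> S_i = 5 + 8*i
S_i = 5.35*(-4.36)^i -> [5.35, -23.33, 101.7, -443.42, 1933.3]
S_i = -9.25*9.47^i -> [-9.25, -87.6, -829.55, -7855.82, -74394.64]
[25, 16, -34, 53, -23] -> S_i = Random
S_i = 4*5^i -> [4, 20, 100, 500, 2500]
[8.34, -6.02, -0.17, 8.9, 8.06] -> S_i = Random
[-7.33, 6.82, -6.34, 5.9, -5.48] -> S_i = -7.33*(-0.93)^i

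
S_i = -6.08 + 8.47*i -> [-6.08, 2.39, 10.86, 19.33, 27.8]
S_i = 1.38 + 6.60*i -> [1.38, 7.98, 14.58, 21.18, 27.78]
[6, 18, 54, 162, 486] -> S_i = 6*3^i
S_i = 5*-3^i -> [5, -15, 45, -135, 405]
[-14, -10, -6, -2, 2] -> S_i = -14 + 4*i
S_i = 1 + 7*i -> [1, 8, 15, 22, 29]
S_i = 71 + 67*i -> [71, 138, 205, 272, 339]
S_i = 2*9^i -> [2, 18, 162, 1458, 13122]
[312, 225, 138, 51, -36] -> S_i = 312 + -87*i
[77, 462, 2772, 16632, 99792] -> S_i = 77*6^i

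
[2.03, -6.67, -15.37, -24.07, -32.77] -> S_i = 2.03 + -8.70*i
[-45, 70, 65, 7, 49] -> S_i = Random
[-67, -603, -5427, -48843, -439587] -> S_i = -67*9^i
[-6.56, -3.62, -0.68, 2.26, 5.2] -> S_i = -6.56 + 2.94*i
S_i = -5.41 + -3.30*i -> [-5.41, -8.71, -12.01, -15.31, -18.61]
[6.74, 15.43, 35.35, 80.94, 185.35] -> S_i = 6.74*2.29^i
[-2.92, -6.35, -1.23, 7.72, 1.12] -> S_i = Random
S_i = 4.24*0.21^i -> [4.24, 0.89, 0.19, 0.04, 0.01]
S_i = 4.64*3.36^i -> [4.64, 15.59, 52.38, 176.01, 591.39]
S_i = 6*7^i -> [6, 42, 294, 2058, 14406]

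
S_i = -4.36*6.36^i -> [-4.36, -27.73, -176.36, -1121.65, -7133.7]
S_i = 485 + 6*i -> [485, 491, 497, 503, 509]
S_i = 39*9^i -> [39, 351, 3159, 28431, 255879]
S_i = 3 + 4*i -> [3, 7, 11, 15, 19]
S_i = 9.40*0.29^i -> [9.4, 2.73, 0.79, 0.23, 0.07]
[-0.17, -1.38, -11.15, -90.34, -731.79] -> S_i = -0.17*8.10^i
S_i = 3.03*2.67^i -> [3.03, 8.09, 21.6, 57.67, 153.99]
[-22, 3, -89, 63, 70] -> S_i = Random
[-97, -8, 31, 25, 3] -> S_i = Random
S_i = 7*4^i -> [7, 28, 112, 448, 1792]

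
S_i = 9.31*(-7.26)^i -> [9.31, -67.59, 490.71, -3562.54, 25864.03]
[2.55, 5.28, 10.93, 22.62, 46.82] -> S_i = 2.55*2.07^i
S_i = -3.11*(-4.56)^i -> [-3.11, 14.18, -64.67, 294.89, -1344.68]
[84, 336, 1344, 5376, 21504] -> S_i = 84*4^i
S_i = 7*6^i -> [7, 42, 252, 1512, 9072]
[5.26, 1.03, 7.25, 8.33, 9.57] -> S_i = Random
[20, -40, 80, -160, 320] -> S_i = 20*-2^i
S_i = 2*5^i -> [2, 10, 50, 250, 1250]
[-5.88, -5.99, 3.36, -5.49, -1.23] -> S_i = Random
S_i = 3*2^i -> [3, 6, 12, 24, 48]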